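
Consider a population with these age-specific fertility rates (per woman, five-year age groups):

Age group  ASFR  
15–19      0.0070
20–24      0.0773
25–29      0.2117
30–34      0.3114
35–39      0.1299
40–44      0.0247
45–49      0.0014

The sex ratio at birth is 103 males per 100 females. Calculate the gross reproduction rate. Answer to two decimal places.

1.88

Proportion female at birth = 100 / (100 + 103) = 0.49261.
Sum of ASFRs = 0.0070 + 0.0773 + 0.2117 + 0.3114 + 0.1299 + 0.0247 + 0.0014 = 0.7634
TFR = 5 × 0.7634 = 3.817
GRR = 0.49261 × 3.817 = 1.88029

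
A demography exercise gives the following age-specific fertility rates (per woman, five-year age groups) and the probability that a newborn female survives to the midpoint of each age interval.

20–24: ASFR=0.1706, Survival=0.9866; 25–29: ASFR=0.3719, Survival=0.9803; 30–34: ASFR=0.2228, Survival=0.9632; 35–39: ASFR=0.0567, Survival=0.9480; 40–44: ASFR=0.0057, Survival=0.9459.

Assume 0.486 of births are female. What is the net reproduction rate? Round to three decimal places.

Proportion female at birth = 0.486.
Each age group contributes 5 × ASFR × survival:
  20–24: 5 × 0.1706 × 0.9866 = 0.84157
  25–29: 5 × 0.3719 × 0.9803 = 1.82287
  30–34: 5 × 0.2228 × 0.9632 = 1.07300
  35–39: 5 × 0.0567 × 0.9480 = 0.26876
  40–44: 5 × 0.0057 × 0.9459 = 0.02696
Sum = 4.03316
NRR = 0.486 × 4.03316 = 1.96012

1.960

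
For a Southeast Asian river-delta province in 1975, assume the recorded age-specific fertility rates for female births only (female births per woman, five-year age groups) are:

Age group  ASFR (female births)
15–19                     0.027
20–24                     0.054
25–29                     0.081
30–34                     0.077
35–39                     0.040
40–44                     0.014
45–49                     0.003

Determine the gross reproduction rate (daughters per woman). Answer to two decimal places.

1.48

Sum of female ASFRs = 0.027 + 0.054 + 0.081 + 0.077 + 0.040 + 0.014 + 0.003 = 0.296
GRR = 5 × 0.296 = 1.48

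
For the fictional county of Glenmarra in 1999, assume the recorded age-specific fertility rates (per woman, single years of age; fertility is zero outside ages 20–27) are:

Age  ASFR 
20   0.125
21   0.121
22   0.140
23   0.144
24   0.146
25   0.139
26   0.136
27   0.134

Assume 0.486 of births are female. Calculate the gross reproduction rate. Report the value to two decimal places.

Proportion female at birth = 0.486.
Sum of ASFRs = 0.125 + 0.121 + 0.140 + 0.144 + 0.146 + 0.139 + 0.136 + 0.134 = 1.085
TFR = 1.085
GRR = 0.486 × 1.085 = 0.52731

0.53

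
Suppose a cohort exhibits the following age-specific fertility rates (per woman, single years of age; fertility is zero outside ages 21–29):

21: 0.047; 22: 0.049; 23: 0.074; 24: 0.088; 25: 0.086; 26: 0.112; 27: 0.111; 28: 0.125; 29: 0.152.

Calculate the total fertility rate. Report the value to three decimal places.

Sum of ASFRs = 0.047 + 0.049 + 0.074 + 0.088 + 0.086 + 0.112 + 0.111 + 0.125 + 0.152 = 0.844
TFR = 0.844

0.844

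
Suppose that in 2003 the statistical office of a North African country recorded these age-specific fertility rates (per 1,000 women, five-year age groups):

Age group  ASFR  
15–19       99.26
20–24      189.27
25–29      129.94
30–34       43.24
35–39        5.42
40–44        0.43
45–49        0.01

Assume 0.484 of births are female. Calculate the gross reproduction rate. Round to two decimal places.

Proportion female at birth = 0.484.
Sum of ASFRs = 99.26 + 189.27 + 129.94 + 43.24 + 5.42 + 0.43 + 0.01 = 467.57
TFR = 5 × 467.57 / 1000 = 2.33785
GRR = 0.484 × 2.33785 = 1.13152

1.13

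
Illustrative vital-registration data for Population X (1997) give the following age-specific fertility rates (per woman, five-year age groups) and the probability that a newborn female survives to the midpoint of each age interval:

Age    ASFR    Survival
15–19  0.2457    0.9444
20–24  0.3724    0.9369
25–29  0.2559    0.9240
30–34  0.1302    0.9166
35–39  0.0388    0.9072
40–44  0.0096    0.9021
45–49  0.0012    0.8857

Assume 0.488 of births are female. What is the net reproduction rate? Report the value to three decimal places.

2.395

Proportion female at birth = 0.488.
Per-age-group product (5 × ASFR × survival probability):
  15–19: 5 × 0.2457 × 0.9444 = 1.16020
  20–24: 5 × 0.3724 × 0.9369 = 1.74451
  25–29: 5 × 0.2559 × 0.9240 = 1.18226
  30–34: 5 × 0.1302 × 0.9166 = 0.59671
  35–39: 5 × 0.0388 × 0.9072 = 0.17600
  40–44: 5 × 0.0096 × 0.9021 = 0.04330
  45–49: 5 × 0.0012 × 0.8857 = 0.00531
Sum = 4.90829
NRR = 0.488 × 4.90829 = 2.39525
An NRR exceeding 1 indicates intrinsic growth under these rates.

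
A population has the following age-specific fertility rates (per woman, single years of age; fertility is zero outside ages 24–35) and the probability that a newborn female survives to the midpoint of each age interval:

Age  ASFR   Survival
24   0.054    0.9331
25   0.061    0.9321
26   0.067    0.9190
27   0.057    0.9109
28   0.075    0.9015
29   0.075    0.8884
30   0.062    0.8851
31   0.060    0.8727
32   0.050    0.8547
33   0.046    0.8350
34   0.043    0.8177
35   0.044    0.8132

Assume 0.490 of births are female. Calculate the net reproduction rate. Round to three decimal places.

Proportion female at birth = 0.490.
Weighting each age-specific rate by interval width and survival:
  24: 1 × 0.054 × 0.9331 = 0.05039
  25: 1 × 0.061 × 0.9321 = 0.05686
  26: 1 × 0.067 × 0.9190 = 0.06157
  27: 1 × 0.057 × 0.9109 = 0.05192
  28: 1 × 0.075 × 0.9015 = 0.06761
  29: 1 × 0.075 × 0.8884 = 0.06663
  30: 1 × 0.062 × 0.8851 = 0.05488
  31: 1 × 0.060 × 0.8727 = 0.05236
  32: 1 × 0.050 × 0.8547 = 0.04274
  33: 1 × 0.046 × 0.8350 = 0.03841
  34: 1 × 0.043 × 0.8177 = 0.03516
  35: 1 × 0.044 × 0.8132 = 0.03578
Sum = 0.61431
NRR = 0.490 × 0.61431 = 0.30101

0.301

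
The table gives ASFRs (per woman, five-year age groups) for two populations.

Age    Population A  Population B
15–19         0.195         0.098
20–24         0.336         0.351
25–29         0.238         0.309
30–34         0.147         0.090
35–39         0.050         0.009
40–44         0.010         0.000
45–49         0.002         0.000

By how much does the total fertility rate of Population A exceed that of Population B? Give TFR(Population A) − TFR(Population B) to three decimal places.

0.605

Population A:
  Sum of ASFRs = 0.195 + 0.336 + 0.238 + 0.147 + 0.050 + 0.010 + 0.002 = 0.978
  TFR = 5 × 0.978 = 4.89
Population B:
  Sum of ASFRs = 0.098 + 0.351 + 0.309 + 0.090 + 0.009 + 0.000 + 0.000 = 0.857
  TFR = 5 × 0.857 = 4.285
Difference = 4.89 − 4.285 = 0.605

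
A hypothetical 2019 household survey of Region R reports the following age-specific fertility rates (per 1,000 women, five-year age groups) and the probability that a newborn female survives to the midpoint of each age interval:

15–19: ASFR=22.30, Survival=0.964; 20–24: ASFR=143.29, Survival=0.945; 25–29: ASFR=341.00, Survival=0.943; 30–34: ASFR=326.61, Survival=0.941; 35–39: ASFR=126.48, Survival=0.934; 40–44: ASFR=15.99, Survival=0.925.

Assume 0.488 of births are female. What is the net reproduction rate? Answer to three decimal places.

Proportion female at birth = 0.488.
Survival-weighted fertility by age (5·fₓ·Sₓ):
  15–19: 5 × 22.30/1000 × 0.964 = 0.10749
  20–24: 5 × 143.29/1000 × 0.945 = 0.67705
  25–29: 5 × 341.00/1000 × 0.943 = 1.60782
  30–34: 5 × 326.61/1000 × 0.941 = 1.53670
  35–39: 5 × 126.48/1000 × 0.934 = 0.59066
  40–44: 5 × 15.99/1000 × 0.925 = 0.07395
Sum = 4.59367
NRR = 0.488 × 4.59367 = 2.24171

2.242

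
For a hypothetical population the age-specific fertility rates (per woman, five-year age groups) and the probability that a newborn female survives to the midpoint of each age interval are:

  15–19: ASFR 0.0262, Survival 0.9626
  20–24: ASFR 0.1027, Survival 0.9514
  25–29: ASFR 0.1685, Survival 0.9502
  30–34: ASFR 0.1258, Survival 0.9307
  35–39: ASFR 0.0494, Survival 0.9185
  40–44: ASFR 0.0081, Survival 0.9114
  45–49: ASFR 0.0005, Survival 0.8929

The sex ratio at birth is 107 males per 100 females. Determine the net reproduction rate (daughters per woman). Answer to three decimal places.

1.095

Proportion female at birth = 100 / (100 + 107) = 0.48309.
Weighting each age-specific rate by interval width and survival:
  15–19: 5 × 0.0262 × 0.9626 = 0.12610
  20–24: 5 × 0.1027 × 0.9514 = 0.48854
  25–29: 5 × 0.1685 × 0.9502 = 0.80054
  30–34: 5 × 0.1258 × 0.9307 = 0.58541
  35–39: 5 × 0.0494 × 0.9185 = 0.22687
  40–44: 5 × 0.0081 × 0.9114 = 0.03691
  45–49: 5 × 0.0005 × 0.8929 = 0.00223
Sum = 2.26660
NRR = 0.48309 × 2.26660 = 1.09497
NRR > 1, so each generation more than replaces itself.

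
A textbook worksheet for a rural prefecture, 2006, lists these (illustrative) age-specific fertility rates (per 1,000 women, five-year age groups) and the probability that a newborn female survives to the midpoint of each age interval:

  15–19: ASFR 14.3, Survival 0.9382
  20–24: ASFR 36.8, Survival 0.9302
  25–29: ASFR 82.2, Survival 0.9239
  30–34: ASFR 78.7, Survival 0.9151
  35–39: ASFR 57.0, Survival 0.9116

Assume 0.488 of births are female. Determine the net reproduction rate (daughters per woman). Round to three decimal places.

Proportion female at birth = 0.488.
Survival-weighted fertility by age (5·fₓ·Sₓ):
  15–19: 5 × 14.3/1000 × 0.9382 = 0.06708
  20–24: 5 × 36.8/1000 × 0.9302 = 0.17116
  25–29: 5 × 82.2/1000 × 0.9239 = 0.37972
  30–34: 5 × 78.7/1000 × 0.9151 = 0.36009
  35–39: 5 × 57.0/1000 × 0.9116 = 0.25981
Sum = 1.23786
NRR = 0.488 × 1.23786 = 0.60408

0.604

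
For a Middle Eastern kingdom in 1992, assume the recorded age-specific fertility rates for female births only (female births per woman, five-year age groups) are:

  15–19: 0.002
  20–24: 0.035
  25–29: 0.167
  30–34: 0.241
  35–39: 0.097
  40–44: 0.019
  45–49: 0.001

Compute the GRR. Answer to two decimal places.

Sum of female ASFRs = 0.002 + 0.035 + 0.167 + 0.241 + 0.097 + 0.019 + 0.001 = 0.562
GRR = 5 × 0.562 = 2.81

2.81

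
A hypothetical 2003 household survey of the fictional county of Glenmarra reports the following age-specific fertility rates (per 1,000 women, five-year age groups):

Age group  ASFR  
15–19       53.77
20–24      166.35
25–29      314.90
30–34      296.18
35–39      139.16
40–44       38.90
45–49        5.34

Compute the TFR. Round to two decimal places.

5.07

Sum of ASFRs = 53.77 + 166.35 + 314.90 + 296.18 + 139.16 + 38.90 + 5.34 = 1014.60
TFR = 5 × 1014.60 / 1000 = 5.073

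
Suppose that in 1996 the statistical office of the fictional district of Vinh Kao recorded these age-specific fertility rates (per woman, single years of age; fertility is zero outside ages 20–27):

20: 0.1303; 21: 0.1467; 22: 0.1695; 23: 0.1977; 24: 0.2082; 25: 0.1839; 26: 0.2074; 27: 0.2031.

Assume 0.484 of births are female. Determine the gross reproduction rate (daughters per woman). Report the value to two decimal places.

0.70

Proportion female at birth = 0.484.
Sum of ASFRs = 0.1303 + 0.1467 + 0.1695 + 0.1977 + 0.2082 + 0.1839 + 0.2074 + 0.2031 = 1.4468
TFR = 1.4468
GRR = 0.484 × 1.4468 = 0.70025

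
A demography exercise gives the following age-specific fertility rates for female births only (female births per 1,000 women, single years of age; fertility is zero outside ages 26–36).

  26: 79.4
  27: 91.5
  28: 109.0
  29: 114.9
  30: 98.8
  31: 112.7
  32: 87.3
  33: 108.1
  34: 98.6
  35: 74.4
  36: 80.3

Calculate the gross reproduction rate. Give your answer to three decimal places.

1.055

Sum of female ASFRs = 79.4 + 91.5 + 109.0 + 114.9 + 98.8 + 112.7 + 87.3 + 108.1 + 98.6 + 74.4 + 80.3 = 1055.0
GRR = 1055.0 / 1000 = 1.055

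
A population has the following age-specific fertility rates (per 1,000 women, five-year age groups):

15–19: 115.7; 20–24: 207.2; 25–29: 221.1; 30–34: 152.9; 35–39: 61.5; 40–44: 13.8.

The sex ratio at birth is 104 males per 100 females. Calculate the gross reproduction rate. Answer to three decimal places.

Proportion female at birth = 100 / (100 + 104) = 0.49020.
Sum of ASFRs = 115.7 + 207.2 + 221.1 + 152.9 + 61.5 + 13.8 = 772.2
TFR = 5 × 772.2 / 1000 = 3.861
GRR = 0.49020 × 3.861 = 1.89266

1.893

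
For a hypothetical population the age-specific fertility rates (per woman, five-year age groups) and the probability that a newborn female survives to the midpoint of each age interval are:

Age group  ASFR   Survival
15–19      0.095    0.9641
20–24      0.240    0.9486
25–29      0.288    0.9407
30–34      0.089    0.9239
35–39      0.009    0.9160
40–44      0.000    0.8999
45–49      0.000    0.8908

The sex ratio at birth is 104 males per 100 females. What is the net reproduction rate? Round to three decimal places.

1.668

Proportion female at birth = 100 / (100 + 104) = 0.49020.
Survival-weighted fertility by age (5·fₓ·Sₓ):
  15–19: 5 × 0.095 × 0.9641 = 0.45795
  20–24: 5 × 0.240 × 0.9486 = 1.13832
  25–29: 5 × 0.288 × 0.9407 = 1.35461
  30–34: 5 × 0.089 × 0.9239 = 0.41114
  35–39: 5 × 0.009 × 0.9160 = 0.04122
  40–44: 5 × 0.000 × 0.8999 = 0.00000
  45–49: 5 × 0.000 × 0.8908 = 0.00000
Sum = 3.40324
NRR = 0.49020 × 3.40324 = 1.66827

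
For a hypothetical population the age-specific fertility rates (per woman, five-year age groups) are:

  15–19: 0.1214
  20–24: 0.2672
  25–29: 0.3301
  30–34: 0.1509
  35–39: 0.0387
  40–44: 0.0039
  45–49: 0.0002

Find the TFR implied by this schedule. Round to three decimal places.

4.562

Sum of ASFRs = 0.1214 + 0.2672 + 0.3301 + 0.1509 + 0.0387 + 0.0039 + 0.0002 = 0.9124
TFR = 5 × 0.9124 = 4.562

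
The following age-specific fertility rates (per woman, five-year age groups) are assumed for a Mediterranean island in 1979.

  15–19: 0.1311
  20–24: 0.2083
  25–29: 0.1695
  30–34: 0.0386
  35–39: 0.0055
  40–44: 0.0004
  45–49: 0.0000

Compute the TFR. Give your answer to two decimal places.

2.77

Sum of ASFRs = 0.1311 + 0.2083 + 0.1695 + 0.0386 + 0.0055 + 0.0004 + 0.0000 = 0.5534
TFR = 5 × 0.5534 = 2.767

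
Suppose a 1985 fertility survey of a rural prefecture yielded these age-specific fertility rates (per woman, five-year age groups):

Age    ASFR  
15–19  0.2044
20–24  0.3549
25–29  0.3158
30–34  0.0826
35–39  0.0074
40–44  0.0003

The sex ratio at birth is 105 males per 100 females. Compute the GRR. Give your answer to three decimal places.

2.355

Proportion female at birth = 100 / (100 + 105) = 0.48780.
Sum of ASFRs = 0.2044 + 0.3549 + 0.3158 + 0.0826 + 0.0074 + 0.0003 = 0.9654
TFR = 5 × 0.9654 = 4.827
GRR = 0.48780 × 4.827 = 2.35461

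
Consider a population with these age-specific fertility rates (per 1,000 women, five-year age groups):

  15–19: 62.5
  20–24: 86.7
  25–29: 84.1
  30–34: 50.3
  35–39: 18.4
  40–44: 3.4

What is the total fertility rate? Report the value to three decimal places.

Sum of ASFRs = 62.5 + 86.7 + 84.1 + 50.3 + 18.4 + 3.4 = 305.4
TFR = 5 × 305.4 / 1000 = 1.527

1.527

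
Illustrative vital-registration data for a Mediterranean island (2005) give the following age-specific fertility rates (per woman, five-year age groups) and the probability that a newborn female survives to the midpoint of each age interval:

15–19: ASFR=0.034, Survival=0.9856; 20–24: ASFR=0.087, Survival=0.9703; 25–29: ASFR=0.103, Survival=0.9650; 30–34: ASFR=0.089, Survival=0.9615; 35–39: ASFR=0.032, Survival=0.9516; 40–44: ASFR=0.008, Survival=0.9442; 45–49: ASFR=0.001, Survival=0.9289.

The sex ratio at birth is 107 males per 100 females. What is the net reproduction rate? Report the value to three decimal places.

Proportion female at birth = 100 / (100 + 107) = 0.48309.
Per-age-group product (5 × ASFR × survival probability):
  15–19: 5 × 0.034 × 0.9856 = 0.16755
  20–24: 5 × 0.087 × 0.9703 = 0.42208
  25–29: 5 × 0.103 × 0.9650 = 0.49698
  30–34: 5 × 0.089 × 0.9615 = 0.42787
  35–39: 5 × 0.032 × 0.9516 = 0.15226
  40–44: 5 × 0.008 × 0.9442 = 0.03777
  45–49: 5 × 0.001 × 0.9289 = 0.00464
Sum = 1.70915
NRR = 0.48309 × 1.70915 = 0.82567

0.826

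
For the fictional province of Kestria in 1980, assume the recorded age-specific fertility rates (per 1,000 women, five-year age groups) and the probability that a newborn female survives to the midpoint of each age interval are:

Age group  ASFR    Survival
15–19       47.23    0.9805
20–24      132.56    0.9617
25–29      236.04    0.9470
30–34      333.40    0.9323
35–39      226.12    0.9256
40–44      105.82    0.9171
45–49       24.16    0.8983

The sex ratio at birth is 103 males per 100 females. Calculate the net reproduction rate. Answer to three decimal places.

2.552

Proportion female at birth = 100 / (100 + 103) = 0.49261.
Each age group contributes 5 × ASFR × survival:
  15–19: 5 × 47.23/1000 × 0.9805 = 0.23155
  20–24: 5 × 132.56/1000 × 0.9617 = 0.63741
  25–29: 5 × 236.04/1000 × 0.9470 = 1.11765
  30–34: 5 × 333.40/1000 × 0.9323 = 1.55414
  35–39: 5 × 226.12/1000 × 0.9256 = 1.04648
  40–44: 5 × 105.82/1000 × 0.9171 = 0.48524
  45–49: 5 × 24.16/1000 × 0.8983 = 0.10851
Sum = 5.18098
NRR = 0.49261 × 5.18098 = 2.55220
NRR > 1, so each generation more than replaces itself.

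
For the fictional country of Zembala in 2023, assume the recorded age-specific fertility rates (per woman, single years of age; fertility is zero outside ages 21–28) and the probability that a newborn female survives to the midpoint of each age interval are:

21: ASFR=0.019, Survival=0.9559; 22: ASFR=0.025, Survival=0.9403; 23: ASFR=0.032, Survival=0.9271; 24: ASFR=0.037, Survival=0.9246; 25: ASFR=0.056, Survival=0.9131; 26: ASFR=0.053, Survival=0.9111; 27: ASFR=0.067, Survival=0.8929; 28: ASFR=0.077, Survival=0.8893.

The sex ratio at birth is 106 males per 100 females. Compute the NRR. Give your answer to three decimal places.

0.162

Proportion female at birth = 100 / (100 + 106) = 0.48544.
Per-age-group product (1 × ASFR × survival probability):
  21: 1 × 0.019 × 0.9559 = 0.01816
  22: 1 × 0.025 × 0.9403 = 0.02351
  23: 1 × 0.032 × 0.9271 = 0.02967
  24: 1 × 0.037 × 0.9246 = 0.03421
  25: 1 × 0.056 × 0.9131 = 0.05113
  26: 1 × 0.053 × 0.9111 = 0.04829
  27: 1 × 0.067 × 0.8929 = 0.05982
  28: 1 × 0.077 × 0.8893 = 0.06848
Sum = 0.33327
NRR = 0.48544 × 0.33327 = 0.16178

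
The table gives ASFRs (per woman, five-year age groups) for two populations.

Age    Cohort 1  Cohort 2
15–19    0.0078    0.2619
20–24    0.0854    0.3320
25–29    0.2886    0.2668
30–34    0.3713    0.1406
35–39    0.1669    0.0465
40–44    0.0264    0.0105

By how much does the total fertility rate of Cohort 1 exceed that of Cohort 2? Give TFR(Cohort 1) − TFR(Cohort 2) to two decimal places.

-0.56

Cohort 1:
  Sum of ASFRs = 0.0078 + 0.0854 + 0.2886 + 0.3713 + 0.1669 + 0.0264 = 0.9464
  TFR = 5 × 0.9464 = 4.732
Cohort 2:
  Sum of ASFRs = 0.2619 + 0.3320 + 0.2668 + 0.1406 + 0.0465 + 0.0105 = 1.0583
  TFR = 5 × 1.0583 = 5.2915
Difference = 4.732 − 5.2915 = -0.5595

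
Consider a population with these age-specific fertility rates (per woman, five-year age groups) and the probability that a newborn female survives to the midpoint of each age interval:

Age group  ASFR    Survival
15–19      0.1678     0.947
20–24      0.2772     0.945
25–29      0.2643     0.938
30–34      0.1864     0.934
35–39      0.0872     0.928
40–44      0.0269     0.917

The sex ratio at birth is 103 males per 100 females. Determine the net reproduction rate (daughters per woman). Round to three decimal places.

2.336

Proportion female at birth = 100 / (100 + 103) = 0.49261.
Each age group contributes 5 × ASFR × survival:
  15–19: 5 × 0.1678 × 0.947 = 0.79453
  20–24: 5 × 0.2772 × 0.945 = 1.30977
  25–29: 5 × 0.2643 × 0.938 = 1.23957
  30–34: 5 × 0.1864 × 0.934 = 0.87049
  35–39: 5 × 0.0872 × 0.928 = 0.40461
  40–44: 5 × 0.0269 × 0.917 = 0.12334
Sum = 4.74231
NRR = 0.49261 × 4.74231 = 2.33611
An NRR exceeding 1 indicates intrinsic growth under these rates.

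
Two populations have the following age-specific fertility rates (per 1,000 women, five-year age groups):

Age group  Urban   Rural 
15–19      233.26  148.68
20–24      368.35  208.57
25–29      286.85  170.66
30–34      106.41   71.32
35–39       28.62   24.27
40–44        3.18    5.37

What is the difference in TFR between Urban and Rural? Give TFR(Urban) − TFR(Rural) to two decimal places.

1.99

Urban:
  Sum of ASFRs = 233.26 + 368.35 + 286.85 + 106.41 + 28.62 + 3.18 = 1026.67
  TFR = 5 × 1026.67 / 1000 = 5.13335
Rural:
  Sum of ASFRs = 148.68 + 208.57 + 170.66 + 71.32 + 24.27 + 5.37 = 628.87
  TFR = 5 × 628.87 / 1000 = 3.14435
Difference = 5.13335 − 3.14435 = 1.989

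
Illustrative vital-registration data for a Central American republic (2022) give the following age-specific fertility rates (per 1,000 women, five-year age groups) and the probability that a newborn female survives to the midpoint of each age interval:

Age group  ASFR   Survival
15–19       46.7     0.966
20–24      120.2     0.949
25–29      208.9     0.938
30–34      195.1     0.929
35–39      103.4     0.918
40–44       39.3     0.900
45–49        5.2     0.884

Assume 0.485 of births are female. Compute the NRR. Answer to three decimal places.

Proportion female at birth = 0.485.
Each age group contributes 5 × ASFR × survival:
  15–19: 5 × 46.7/1000 × 0.966 = 0.22556
  20–24: 5 × 120.2/1000 × 0.949 = 0.57035
  25–29: 5 × 208.9/1000 × 0.938 = 0.97974
  30–34: 5 × 195.1/1000 × 0.929 = 0.90624
  35–39: 5 × 103.4/1000 × 0.918 = 0.47461
  40–44: 5 × 39.3/1000 × 0.900 = 0.17685
  45–49: 5 × 5.2/1000 × 0.884 = 0.02298
Sum = 3.35633
NRR = 0.485 × 3.35633 = 1.62782

1.628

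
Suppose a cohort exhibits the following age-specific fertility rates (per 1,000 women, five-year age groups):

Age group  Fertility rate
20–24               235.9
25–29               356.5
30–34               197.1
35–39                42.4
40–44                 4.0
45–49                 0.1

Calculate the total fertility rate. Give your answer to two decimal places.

4.18

Sum of ASFRs = 235.9 + 356.5 + 197.1 + 42.4 + 4.0 + 0.1 = 836.0
TFR = 5 × 836.0 / 1000 = 4.18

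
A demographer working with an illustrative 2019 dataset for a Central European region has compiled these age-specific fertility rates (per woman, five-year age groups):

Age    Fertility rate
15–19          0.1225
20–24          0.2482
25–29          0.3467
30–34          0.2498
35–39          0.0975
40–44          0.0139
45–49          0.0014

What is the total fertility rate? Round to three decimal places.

Sum of ASFRs = 0.1225 + 0.2482 + 0.3467 + 0.2498 + 0.0975 + 0.0139 + 0.0014 = 1.0800
TFR = 5 × 1.0800 = 5.4

5.400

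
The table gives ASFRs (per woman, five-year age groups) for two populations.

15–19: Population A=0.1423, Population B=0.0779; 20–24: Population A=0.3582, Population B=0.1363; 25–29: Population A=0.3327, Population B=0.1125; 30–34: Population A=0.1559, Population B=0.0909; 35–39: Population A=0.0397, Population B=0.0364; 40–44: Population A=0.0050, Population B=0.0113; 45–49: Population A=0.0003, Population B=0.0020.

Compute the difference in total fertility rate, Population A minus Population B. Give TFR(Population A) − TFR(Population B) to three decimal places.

2.834

Population A:
  Sum of ASFRs = 0.1423 + 0.3582 + 0.3327 + 0.1559 + 0.0397 + 0.0050 + 0.0003 = 1.0341
  TFR = 5 × 1.0341 = 5.1705
Population B:
  Sum of ASFRs = 0.0779 + 0.1363 + 0.1125 + 0.0909 + 0.0364 + 0.0113 + 0.0020 = 0.4673
  TFR = 5 × 0.4673 = 2.3365
Difference = 5.1705 − 2.3365 = 2.834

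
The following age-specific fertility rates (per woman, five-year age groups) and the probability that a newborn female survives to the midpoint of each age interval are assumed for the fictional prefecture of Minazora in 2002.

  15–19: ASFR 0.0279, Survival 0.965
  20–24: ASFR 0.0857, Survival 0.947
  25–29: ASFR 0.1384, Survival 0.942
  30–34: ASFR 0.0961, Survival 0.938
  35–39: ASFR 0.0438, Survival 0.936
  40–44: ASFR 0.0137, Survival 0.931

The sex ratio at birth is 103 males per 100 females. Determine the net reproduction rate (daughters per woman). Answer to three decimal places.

Proportion female at birth = 100 / (100 + 103) = 0.49261.
Survival-weighted fertility by age (5·fₓ·Sₓ):
  15–19: 5 × 0.0279 × 0.965 = 0.13462
  20–24: 5 × 0.0857 × 0.947 = 0.40579
  25–29: 5 × 0.1384 × 0.942 = 0.65186
  30–34: 5 × 0.0961 × 0.938 = 0.45071
  35–39: 5 × 0.0438 × 0.936 = 0.20498
  40–44: 5 × 0.0137 × 0.931 = 0.06377
Sum = 1.91173
NRR = 0.49261 × 1.91173 = 0.94174

0.942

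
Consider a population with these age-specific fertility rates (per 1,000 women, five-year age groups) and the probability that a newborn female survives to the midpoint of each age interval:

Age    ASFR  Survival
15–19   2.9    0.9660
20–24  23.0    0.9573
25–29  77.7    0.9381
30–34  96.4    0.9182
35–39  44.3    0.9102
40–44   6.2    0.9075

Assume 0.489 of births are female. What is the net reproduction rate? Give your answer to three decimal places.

Proportion female at birth = 0.489.
Each age group contributes 5 × ASFR × survival:
  15–19: 5 × 2.9/1000 × 0.9660 = 0.01401
  20–24: 5 × 23.0/1000 × 0.9573 = 0.11009
  25–29: 5 × 77.7/1000 × 0.9381 = 0.36445
  30–34: 5 × 96.4/1000 × 0.9182 = 0.44257
  35–39: 5 × 44.3/1000 × 0.9102 = 0.20161
  40–44: 5 × 6.2/1000 × 0.9075 = 0.02813
Sum = 1.16086
NRR = 0.489 × 1.16086 = 0.56766
NRR < 1, so the cohort does not fully replace itself.

0.568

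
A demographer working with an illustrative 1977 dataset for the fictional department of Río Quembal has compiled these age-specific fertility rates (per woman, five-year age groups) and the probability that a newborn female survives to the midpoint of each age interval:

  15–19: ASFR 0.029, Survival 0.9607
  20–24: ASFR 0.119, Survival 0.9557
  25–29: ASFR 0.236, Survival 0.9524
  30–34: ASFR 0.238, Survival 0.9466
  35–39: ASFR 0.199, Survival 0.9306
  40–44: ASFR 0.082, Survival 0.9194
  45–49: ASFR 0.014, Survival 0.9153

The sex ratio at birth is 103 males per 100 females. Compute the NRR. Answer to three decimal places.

Proportion female at birth = 100 / (100 + 103) = 0.49261.
Survival-weighted fertility by age (5·fₓ·Sₓ):
  15–19: 5 × 0.029 × 0.9607 = 0.13930
  20–24: 5 × 0.119 × 0.9557 = 0.56864
  25–29: 5 × 0.236 × 0.9524 = 1.12383
  30–34: 5 × 0.238 × 0.9466 = 1.12645
  35–39: 5 × 0.199 × 0.9306 = 0.92595
  40–44: 5 × 0.082 × 0.9194 = 0.37695
  45–49: 5 × 0.014 × 0.9153 = 0.06407
Sum = 4.32519
NRR = 0.49261 × 4.32519 = 2.13063
NRR > 1, so each generation more than replaces itself.

2.131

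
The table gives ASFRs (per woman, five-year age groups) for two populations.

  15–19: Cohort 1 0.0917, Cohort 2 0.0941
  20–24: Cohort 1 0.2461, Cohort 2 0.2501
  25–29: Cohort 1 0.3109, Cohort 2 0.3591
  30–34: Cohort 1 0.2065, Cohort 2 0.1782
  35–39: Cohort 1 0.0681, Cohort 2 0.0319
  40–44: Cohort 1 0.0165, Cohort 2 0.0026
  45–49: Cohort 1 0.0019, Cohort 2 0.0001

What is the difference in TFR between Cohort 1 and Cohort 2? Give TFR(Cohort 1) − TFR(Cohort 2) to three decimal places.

0.128

Cohort 1:
  Sum of ASFRs = 0.0917 + 0.2461 + 0.3109 + 0.2065 + 0.0681 + 0.0165 + 0.0019 = 0.9417
  TFR = 5 × 0.9417 = 4.7085
Cohort 2:
  Sum of ASFRs = 0.0941 + 0.2501 + 0.3591 + 0.1782 + 0.0319 + 0.0026 + 0.0001 = 0.9161
  TFR = 5 × 0.9161 = 4.5805
Difference = 4.7085 − 4.5805 = 0.128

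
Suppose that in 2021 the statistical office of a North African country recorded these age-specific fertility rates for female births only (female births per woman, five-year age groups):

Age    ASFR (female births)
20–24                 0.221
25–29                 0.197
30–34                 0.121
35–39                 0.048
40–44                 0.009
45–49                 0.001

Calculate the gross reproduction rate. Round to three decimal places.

Sum of female ASFRs = 0.221 + 0.197 + 0.121 + 0.048 + 0.009 + 0.001 = 0.597
GRR = 5 × 0.597 = 2.985

2.985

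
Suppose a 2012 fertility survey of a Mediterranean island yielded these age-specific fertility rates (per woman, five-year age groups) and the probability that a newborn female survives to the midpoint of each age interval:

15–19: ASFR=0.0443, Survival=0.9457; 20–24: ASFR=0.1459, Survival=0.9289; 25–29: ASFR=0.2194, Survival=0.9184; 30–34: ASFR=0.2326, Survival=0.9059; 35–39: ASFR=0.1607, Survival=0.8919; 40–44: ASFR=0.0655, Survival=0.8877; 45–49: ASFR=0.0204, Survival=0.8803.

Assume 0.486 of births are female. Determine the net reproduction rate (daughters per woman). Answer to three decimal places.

Proportion female at birth = 0.486.
Per-age-group product (5 × ASFR × survival probability):
  15–19: 5 × 0.0443 × 0.9457 = 0.20947
  20–24: 5 × 0.1459 × 0.9289 = 0.67763
  25–29: 5 × 0.2194 × 0.9184 = 1.00748
  30–34: 5 × 0.2326 × 0.9059 = 1.05356
  35–39: 5 × 0.1607 × 0.8919 = 0.71664
  40–44: 5 × 0.0655 × 0.8877 = 0.29072
  45–49: 5 × 0.0204 × 0.8803 = 0.08979
Sum = 4.04529
NRR = 0.486 × 4.04529 = 1.96601

1.966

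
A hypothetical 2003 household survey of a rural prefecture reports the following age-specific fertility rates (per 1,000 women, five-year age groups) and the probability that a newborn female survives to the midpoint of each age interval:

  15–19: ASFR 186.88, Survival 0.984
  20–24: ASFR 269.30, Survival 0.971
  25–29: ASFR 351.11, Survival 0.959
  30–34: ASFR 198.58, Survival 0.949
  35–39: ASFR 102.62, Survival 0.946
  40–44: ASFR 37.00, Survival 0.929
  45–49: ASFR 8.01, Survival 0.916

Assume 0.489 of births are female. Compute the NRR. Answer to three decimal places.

Proportion female at birth = 0.489.
Each age group contributes 5 × ASFR × survival:
  15–19: 5 × 186.88/1000 × 0.984 = 0.91945
  20–24: 5 × 269.30/1000 × 0.971 = 1.30745
  25–29: 5 × 351.11/1000 × 0.959 = 1.68357
  30–34: 5 × 198.58/1000 × 0.949 = 0.94226
  35–39: 5 × 102.62/1000 × 0.946 = 0.48539
  40–44: 5 × 37.00/1000 × 0.929 = 0.17187
  45–49: 5 × 8.01/1000 × 0.916 = 0.03669
Sum = 5.54668
NRR = 0.489 × 5.54668 = 2.71233
NRR > 1, so each generation more than replaces itself.

2.712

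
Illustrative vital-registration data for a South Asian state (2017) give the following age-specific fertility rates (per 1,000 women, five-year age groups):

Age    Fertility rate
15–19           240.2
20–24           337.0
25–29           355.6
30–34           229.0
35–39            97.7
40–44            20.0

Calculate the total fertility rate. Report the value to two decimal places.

Sum of ASFRs = 240.2 + 337.0 + 355.6 + 229.0 + 97.7 + 20.0 = 1279.5
TFR = 5 × 1279.5 / 1000 = 6.3975

6.40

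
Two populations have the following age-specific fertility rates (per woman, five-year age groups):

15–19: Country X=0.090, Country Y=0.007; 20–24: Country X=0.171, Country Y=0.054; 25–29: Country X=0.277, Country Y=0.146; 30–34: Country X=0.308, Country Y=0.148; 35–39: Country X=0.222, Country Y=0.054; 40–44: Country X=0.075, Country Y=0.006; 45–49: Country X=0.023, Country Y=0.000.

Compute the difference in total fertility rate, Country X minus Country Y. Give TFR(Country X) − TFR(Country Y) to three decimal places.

Country X:
  Sum of ASFRs = 0.090 + 0.171 + 0.277 + 0.308 + 0.222 + 0.075 + 0.023 = 1.166
  TFR = 5 × 1.166 = 5.83
Country Y:
  Sum of ASFRs = 0.007 + 0.054 + 0.146 + 0.148 + 0.054 + 0.006 + 0.000 = 0.415
  TFR = 5 × 0.415 = 2.075
Difference = 5.83 − 2.075 = 3.755

3.755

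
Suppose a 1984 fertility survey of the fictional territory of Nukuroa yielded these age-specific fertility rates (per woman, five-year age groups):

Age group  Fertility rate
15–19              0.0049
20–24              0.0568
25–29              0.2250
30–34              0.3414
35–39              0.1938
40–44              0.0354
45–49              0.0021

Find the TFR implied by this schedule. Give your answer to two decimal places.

Sum of ASFRs = 0.0049 + 0.0568 + 0.2250 + 0.3414 + 0.1938 + 0.0354 + 0.0021 = 0.8594
TFR = 5 × 0.8594 = 4.297

4.30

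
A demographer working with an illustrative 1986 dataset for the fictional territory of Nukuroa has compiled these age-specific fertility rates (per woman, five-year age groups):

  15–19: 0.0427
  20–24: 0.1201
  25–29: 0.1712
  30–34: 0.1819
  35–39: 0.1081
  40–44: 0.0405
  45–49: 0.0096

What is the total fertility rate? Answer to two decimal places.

3.37

Sum of ASFRs = 0.0427 + 0.1201 + 0.1712 + 0.1819 + 0.1081 + 0.0405 + 0.0096 = 0.6741
TFR = 5 × 0.6741 = 3.3705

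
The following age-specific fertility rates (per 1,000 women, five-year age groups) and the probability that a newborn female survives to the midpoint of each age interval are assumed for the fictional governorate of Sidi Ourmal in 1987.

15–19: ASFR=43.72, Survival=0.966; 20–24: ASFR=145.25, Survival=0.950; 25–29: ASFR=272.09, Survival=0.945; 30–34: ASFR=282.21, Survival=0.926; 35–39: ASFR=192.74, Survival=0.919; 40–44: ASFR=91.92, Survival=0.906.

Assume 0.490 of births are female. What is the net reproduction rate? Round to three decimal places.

Proportion female at birth = 0.490.
Survival-weighted fertility by age (5·fₓ·Sₓ):
  15–19: 5 × 43.72/1000 × 0.966 = 0.21117
  20–24: 5 × 145.25/1000 × 0.950 = 0.68994
  25–29: 5 × 272.09/1000 × 0.945 = 1.28563
  30–34: 5 × 282.21/1000 × 0.926 = 1.30663
  35–39: 5 × 192.74/1000 × 0.919 = 0.88564
  40–44: 5 × 91.92/1000 × 0.906 = 0.41640
Sum = 4.79541
NRR = 0.490 × 4.79541 = 2.34975

2.350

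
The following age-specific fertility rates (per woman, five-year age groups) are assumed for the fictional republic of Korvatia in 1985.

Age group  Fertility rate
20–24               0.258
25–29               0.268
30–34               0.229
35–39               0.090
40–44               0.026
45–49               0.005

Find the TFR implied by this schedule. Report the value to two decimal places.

4.38

Sum of ASFRs = 0.258 + 0.268 + 0.229 + 0.090 + 0.026 + 0.005 = 0.876
TFR = 5 × 0.876 = 4.38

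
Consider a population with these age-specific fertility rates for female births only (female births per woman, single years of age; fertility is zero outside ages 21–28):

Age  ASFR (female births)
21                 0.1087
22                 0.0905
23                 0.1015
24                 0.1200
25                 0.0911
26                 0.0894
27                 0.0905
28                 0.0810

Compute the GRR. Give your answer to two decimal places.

Sum of female ASFRs = 0.1087 + 0.0905 + 0.1015 + 0.1200 + 0.0911 + 0.0894 + 0.0905 + 0.0810 = 0.7727
GRR = 0.7727

0.77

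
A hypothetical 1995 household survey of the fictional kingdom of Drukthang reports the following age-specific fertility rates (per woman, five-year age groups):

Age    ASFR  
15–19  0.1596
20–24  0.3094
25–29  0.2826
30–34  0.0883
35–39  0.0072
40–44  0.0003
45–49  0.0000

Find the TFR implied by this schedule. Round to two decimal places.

Sum of ASFRs = 0.1596 + 0.3094 + 0.2826 + 0.0883 + 0.0072 + 0.0003 + 0.0000 = 0.8474
TFR = 5 × 0.8474 = 4.237

4.24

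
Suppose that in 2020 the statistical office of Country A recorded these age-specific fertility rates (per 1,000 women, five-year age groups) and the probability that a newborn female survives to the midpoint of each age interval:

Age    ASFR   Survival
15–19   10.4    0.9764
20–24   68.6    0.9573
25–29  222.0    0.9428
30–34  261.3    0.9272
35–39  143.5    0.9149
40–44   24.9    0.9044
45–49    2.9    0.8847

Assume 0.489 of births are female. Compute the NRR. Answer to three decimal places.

1.672

Proportion female at birth = 0.489.
Per-age-group product (5 × ASFR × survival probability):
  15–19: 5 × 10.4/1000 × 0.9764 = 0.05077
  20–24: 5 × 68.6/1000 × 0.9573 = 0.32835
  25–29: 5 × 222.0/1000 × 0.9428 = 1.04651
  30–34: 5 × 261.3/1000 × 0.9272 = 1.21139
  35–39: 5 × 143.5/1000 × 0.9149 = 0.65644
  40–44: 5 × 24.9/1000 × 0.9044 = 0.11260
  45–49: 5 × 2.9/1000 × 0.8847 = 0.01283
Sum = 3.41889
NRR = 0.489 × 3.41889 = 1.67184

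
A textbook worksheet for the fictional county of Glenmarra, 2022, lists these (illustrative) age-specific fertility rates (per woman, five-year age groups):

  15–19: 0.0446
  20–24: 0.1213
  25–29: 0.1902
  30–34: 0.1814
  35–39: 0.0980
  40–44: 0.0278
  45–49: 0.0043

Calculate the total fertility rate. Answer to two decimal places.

3.34

Sum of ASFRs = 0.0446 + 0.1213 + 0.1902 + 0.1814 + 0.0980 + 0.0278 + 0.0043 = 0.6676
TFR = 5 × 0.6676 = 3.338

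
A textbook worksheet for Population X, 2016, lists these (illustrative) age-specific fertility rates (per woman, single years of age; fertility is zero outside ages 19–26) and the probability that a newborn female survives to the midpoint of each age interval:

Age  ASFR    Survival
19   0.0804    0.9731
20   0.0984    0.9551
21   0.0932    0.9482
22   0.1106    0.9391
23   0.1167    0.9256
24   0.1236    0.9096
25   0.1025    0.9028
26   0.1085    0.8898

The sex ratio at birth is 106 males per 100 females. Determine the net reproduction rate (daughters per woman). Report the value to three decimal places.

Proportion female at birth = 100 / (100 + 106) = 0.48544.
Weighting each age-specific rate by interval width and survival:
  19: 1 × 0.0804 × 0.9731 = 0.07824
  20: 1 × 0.0984 × 0.9551 = 0.09398
  21: 1 × 0.0932 × 0.9482 = 0.08837
  22: 1 × 0.1106 × 0.9391 = 0.10386
  23: 1 × 0.1167 × 0.9256 = 0.10802
  24: 1 × 0.1236 × 0.9096 = 0.11243
  25: 1 × 0.1025 × 0.9028 = 0.09254
  26: 1 × 0.1085 × 0.8898 = 0.09654
Sum = 0.77398
NRR = 0.48544 × 0.77398 = 0.37572

0.376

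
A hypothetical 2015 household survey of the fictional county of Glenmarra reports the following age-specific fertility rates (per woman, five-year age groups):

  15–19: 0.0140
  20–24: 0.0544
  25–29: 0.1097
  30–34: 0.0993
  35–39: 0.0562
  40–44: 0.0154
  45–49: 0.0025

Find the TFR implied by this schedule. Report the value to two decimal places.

1.76

Sum of ASFRs = 0.0140 + 0.0544 + 0.1097 + 0.0993 + 0.0562 + 0.0154 + 0.0025 = 0.3515
TFR = 5 × 0.3515 = 1.7575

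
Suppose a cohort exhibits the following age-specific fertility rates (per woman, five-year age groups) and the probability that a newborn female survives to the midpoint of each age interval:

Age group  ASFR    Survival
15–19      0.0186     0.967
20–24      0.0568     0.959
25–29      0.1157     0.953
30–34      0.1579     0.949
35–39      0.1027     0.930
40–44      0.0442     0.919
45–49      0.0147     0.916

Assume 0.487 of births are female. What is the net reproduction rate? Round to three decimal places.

1.174

Proportion female at birth = 0.487.
Weighting each age-specific rate by interval width and survival:
  15–19: 5 × 0.0186 × 0.967 = 0.08993
  20–24: 5 × 0.0568 × 0.959 = 0.27236
  25–29: 5 × 0.1157 × 0.953 = 0.55131
  30–34: 5 × 0.1579 × 0.949 = 0.74924
  35–39: 5 × 0.1027 × 0.930 = 0.47756
  40–44: 5 × 0.0442 × 0.919 = 0.20310
  45–49: 5 × 0.0147 × 0.916 = 0.06733
Sum = 2.41083
NRR = 0.487 × 2.41083 = 1.17407
An NRR exceeding 1 indicates intrinsic growth under these rates.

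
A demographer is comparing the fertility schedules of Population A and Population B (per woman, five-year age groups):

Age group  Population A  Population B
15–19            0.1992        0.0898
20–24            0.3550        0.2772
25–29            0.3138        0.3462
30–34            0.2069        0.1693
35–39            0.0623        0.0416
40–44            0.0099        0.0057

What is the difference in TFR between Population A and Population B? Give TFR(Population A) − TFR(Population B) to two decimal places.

Population A:
  Sum of ASFRs = 0.1992 + 0.3550 + 0.3138 + 0.2069 + 0.0623 + 0.0099 = 1.1471
  TFR = 5 × 1.1471 = 5.7355
Population B:
  Sum of ASFRs = 0.0898 + 0.2772 + 0.3462 + 0.1693 + 0.0416 + 0.0057 = 0.9298
  TFR = 5 × 0.9298 = 4.649
Difference = 5.7355 − 4.649 = 1.0865

1.09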